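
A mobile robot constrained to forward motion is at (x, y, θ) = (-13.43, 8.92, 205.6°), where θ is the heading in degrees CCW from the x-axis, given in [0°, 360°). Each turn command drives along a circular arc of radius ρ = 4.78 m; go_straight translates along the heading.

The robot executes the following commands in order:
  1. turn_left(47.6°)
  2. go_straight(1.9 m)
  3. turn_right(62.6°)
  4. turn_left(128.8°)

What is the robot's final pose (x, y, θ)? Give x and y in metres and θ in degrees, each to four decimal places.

(-22.4179, -7.4727, 319.4000°)

set_pose: (x, y, θ) = (-13.4300, 8.9200, 205.6000°), ρ = 4.78
turn_left(47.6°): centre at ρ to the left, rotate +47.6° → (-15.9406, 5.9908, 253.2000°)
go_straight(1.9): x += 1.9·cos θ, y += 1.9·sin θ → (-16.4898, 4.1719, 253.2000°)
turn_right(62.6°): centre at ρ to the right, rotate −62.6° → (-20.1865, 0.8550, 190.6000°)
turn_left(128.8°): centre at ρ to the left, rotate +128.8° → (-22.4179, -7.4727, 319.4000°)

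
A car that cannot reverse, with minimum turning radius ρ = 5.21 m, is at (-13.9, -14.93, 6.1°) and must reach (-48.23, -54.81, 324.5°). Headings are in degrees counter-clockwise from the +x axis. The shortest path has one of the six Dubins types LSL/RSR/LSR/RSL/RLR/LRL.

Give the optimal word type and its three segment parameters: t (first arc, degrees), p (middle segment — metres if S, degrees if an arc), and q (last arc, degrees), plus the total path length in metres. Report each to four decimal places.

Let ψ = atan2(Δy, Δx) = atan2(-39.88, -34.33) = -130.7229° be the start→goal bearing.
Normalize: d = |goal − start| / ρ = 52.620940/5.21 = 10.099988, α = (θ_start − ψ) mod 360° = 136.8229° = 2.388011 rad, β = (θ_goal − ψ) mod 360° = 95.2229° = 1.661954 rad.
Common terms: sin α = 0.684255, cos α = -0.729243, sin β = 0.995848, cos β = -0.091031, cos(α−β) = 0.747798, d² = 102.009766. Work in radians in the unit-radius frame; every candidate has L = ρ·(t + p + q).
LSL: p² = 2 + d² − 2cos(α−β) + 2d(sin α − sin β) = 96.220002; p = √p² = 9.809179; φ = atan2(cos β − cos α, d + sin α − sin β) = 0.065109 rad; t = (φ − α) mod 2π = 3.960283 rad, q = (β − φ) mod 2π = 1.596845 rad → L = 5.21·(3.960283 + 9.809179 + 1.596845) = 5.21·15.366308 = 80.058464 m
RSR: p² = 2 + d² − 2cos(α−β) + 2d(sin β − sin α) = 108.808338; p = √p² = 10.431124; φ = atan2(cos α − cos β, d − sin α + sin β) = -0.061222 rad; t = (α − φ) mod 2π = 2.449232 rad, q = (φ − β) mod 2π = 4.560010 rad → L = 5.21·(2.449232 + 10.431124 + 4.560010) = 5.21·17.440366 = 90.864306 m
LSR: p² = d² − 2 + 2cos(α−β) + 2d(sin α + sin β) = 135.443409; p = √p² = 11.638016; φ = atan2(−cos α − cos β, d + sin α + sin β) − atan2(−2, p) = 0.239708 rad; t = (φ − α) mod 2π = 4.134883 rad, q = (φ − β) mod 2π = 4.860940 rad → L = 5.21·(4.134883 + 11.638016 + 4.860940) = 5.21·20.633838 = 107.502297 m
RSL: p² = d² − 2 + 2cos(α−β) − 2d(sin α + sin β) = 67.567316; p = √p² = 8.219934; φ = atan2(cos α + cos β, d − sin α − sin β) − atan2(2, p) = -0.335788 rad; t = (α − φ) mod 2π = 2.723799 rad, q = (β − φ) mod 2π = 1.997742 rad → L = 5.21·(2.723799 + 8.219934 + 1.997742) = 5.21·12.941474 = 67.425081 m
RLR: c = (6 − d² + 2cos(α−β) + 2d(sin α − sin β))/8 = -12.601042, |c| > 1 → infeasible
LRL: c = (6 − d² + 2cos(α−β) − 2d(sin α − sin β))/8 = -11.027500, |c| > 1 → infeasible
Shortest: RSL with L = 67.425081 m ≈ 67.4251 m
Convert RSL to answer units (arcs ×180/π): t = 2.723799·180/π = 156.0622°, p = ρ·p = 5.21·8.219934 = 42.8259 m, q = 1.997742·180/π = 114.4622°, L = 67.4251 m.

RSL: t = 156.0622°, p = 42.8259 m, q = 114.4622°, L = 67.4251 m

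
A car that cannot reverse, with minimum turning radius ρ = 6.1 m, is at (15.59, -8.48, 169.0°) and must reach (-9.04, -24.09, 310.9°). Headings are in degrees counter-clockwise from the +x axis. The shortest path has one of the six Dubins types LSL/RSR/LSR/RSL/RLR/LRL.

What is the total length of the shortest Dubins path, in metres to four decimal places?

Let ψ = atan2(Δy, Δx) = atan2(-15.61, -24.63) = -147.6343° be the start→goal bearing.
Normalize: d = |goal − start| / ρ = 29.160058/6.1 = 4.780337, α = (θ_start − ψ) mod 360° = 316.6343° = 5.526311 rad, β = (θ_goal − ψ) mod 360° = 98.5343° = 1.719748 rad.
Common terms: sin α = -0.686652, cos α = 0.726986, sin β = 0.988927, cos β = -0.148401, cos(α−β) = -0.786935, d² = 22.851626. Work in radians in the unit-radius frame; every candidate has L = ρ·(t + p + q).
LSL: p² = 2 + d² − 2cos(α−β) + 2d(sin α − sin β) = 10.405824; p = √p² = 3.225806; φ = atan2(cos β − cos α, d + sin α − sin β) = -0.274816 rad; t = (φ − α) mod 2π = 0.482058 rad, q = (β − φ) mod 2π = 1.994564 rad → L = 6.1·(0.482058 + 3.225806 + 1.994564) = 6.1·5.702428 = 34.784811 m
RSR: p² = 2 + d² − 2cos(α−β) + 2d(sin β − sin α) = 42.445168; p = √p² = 6.514996; φ = atan2(cos α − cos β, d − sin α + sin β) = 0.134773 rad; t = (α − φ) mod 2π = 5.391538 rad, q = (φ − β) mod 2π = 4.698210 rad → L = 6.1·(5.391538 + 6.514996 + 4.698210) = 6.1·16.604744 = 101.288939 m
LSR: p² = d² − 2 + 2cos(α−β) + 2d(sin α + sin β) = 22.167706; p = √p² = 4.708259; φ = atan2(−cos α − cos β, d + sin α + sin β) − atan2(−2, p) = 0.288341 rad; t = (φ − α) mod 2π = 1.045215 rad, q = (φ − β) mod 2π = 4.851778 rad → L = 6.1·(1.045215 + 4.708259 + 4.851778) = 6.1·10.605253 = 64.692041 m
RSL: p² = d² − 2 + 2cos(α−β) − 2d(sin α + sin β) = 16.387805; p = √p² = 4.048185; φ = atan2(cos α + cos β, d − sin α − sin β) − atan2(2, p) = -0.330383 rad; t = (α − φ) mod 2π = 5.856694 rad, q = (β − φ) mod 2π = 2.050131 rad → L = 6.1·(5.856694 + 4.048185 + 2.050131) = 6.1·11.955010 = 72.925560 m
RLR: c = (6 − d² + 2cos(α−β) + 2d(sin α − sin β))/8 = -4.305646, |c| > 1 → infeasible
LRL: c = (6 − d² + 2cos(α−β) − 2d(sin α − sin β))/8 = -0.300728; p = 2π − arccos c = 4.406933 rad; φ = atan2(cos β − cos α, d + sin α − sin β) = -0.274816 rad; t = (φ − α + p/2) mod 2π = 2.685525 rad, q = (β − α − t + p) mod 2π = 4.198031 rad → L = 6.1·(2.685525 + 4.406933 + 4.198031) = 6.1·11.290489 = 68.871980 m
Shortest: LSL with L = 34.784811 m ≈ 34.7848 m

34.7848 m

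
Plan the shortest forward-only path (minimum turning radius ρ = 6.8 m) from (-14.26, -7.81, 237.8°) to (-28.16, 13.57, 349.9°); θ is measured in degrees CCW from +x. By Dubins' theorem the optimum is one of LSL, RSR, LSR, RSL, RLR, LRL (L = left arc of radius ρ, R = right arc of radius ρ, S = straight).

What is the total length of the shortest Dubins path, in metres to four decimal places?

Let ψ = atan2(Δy, Δx) = atan2(21.38, -13.90) = 123.0295° be the start→goal bearing.
Normalize: d = |goal − start| / ρ = 25.501263/6.8 = 3.750186, α = (θ_start − ψ) mod 360° = 114.7705° = 2.003123 rad, β = (θ_goal − ψ) mod 360° = 226.8705° = 3.959637 rad.
Common terms: sin α = 0.907993, cos α = -0.418984, sin β = -0.729810, cos β = -0.683650, cos(α−β) = -0.376224, d² = 14.063893. Work in radians in the unit-radius frame; every candidate has L = ρ·(t + p + q).
LSL: p² = 2 + d² − 2cos(α−β) + 2d(sin α − sin β) = 29.100477; p = √p² = 5.394486; φ = atan2(cos β − cos α, d + sin α − sin β) = -0.049082 rad; t = (φ − α) mod 2π = 4.230981 rad, q = (β − φ) mod 2π = 4.008719 rad → L = 6.8·(4.230981 + 5.394486 + 4.008719) = 6.8·13.634185 = 92.712459 m
RSR: p² = 2 + d² − 2cos(α−β) + 2d(sin β − sin α) = 4.532206; p = √p² = 2.128898; φ = atan2(cos α − cos β, d − sin α + sin β) = 0.124643 rad; t = (α − φ) mod 2π = 1.878480 rad, q = (φ − β) mod 2π = 2.448191 rad → L = 6.8·(1.878480 + 2.128898 + 2.448191) = 6.8·6.455569 = 43.897869 m
LSR: p² = d² − 2 + 2cos(α−β) + 2d(sin α + sin β) = 12.647885; p = √p² = 3.556387; φ = atan2(−cos α − cos β, d + sin α + sin β) − atan2(−2, p) = 0.785933 rad; t = (φ − α) mod 2π = 5.065996 rad, q = (φ − β) mod 2π = 3.109482 rad → L = 6.8·(5.065996 + 3.556387 + 3.109482) = 6.8·11.731864 = 79.776677 m
RSL: p² = d² − 2 + 2cos(α−β) − 2d(sin α + sin β) = 9.975003; p = √p² = 3.158323; φ = atan2(cos α + cos β, d − sin α − sin β) − atan2(2, p) = -0.863916 rad; t = (α − φ) mod 2π = 2.867039 rad, q = (β − φ) mod 2π = 4.823553 rad → L = 6.8·(2.867039 + 3.158323 + 4.823553) = 6.8·10.848915 = 73.772623 m
RLR: c = (6 − d² + 2cos(α−β) + 2d(sin α − sin β))/8 = 0.433474; p = 2π − arccos c = 5.160733 rad; φ = atan2(cos α − cos β, d − sin α + sin β) = 0.124643 rad; t = (α − φ + p/2) mod 2π = 4.458847 rad, q = (α − β − t + p) mod 2π = 5.028558 rad → L = 6.8·(4.458847 + 5.160733 + 5.028558) = 6.8·14.648138 = 99.607340 m
LRL: c = (6 − d² + 2cos(α−β) − 2d(sin α − sin β))/8 = -2.637560, |c| > 1 → infeasible
Shortest: RSR with L = 43.897869 m ≈ 43.8979 m

43.8979 m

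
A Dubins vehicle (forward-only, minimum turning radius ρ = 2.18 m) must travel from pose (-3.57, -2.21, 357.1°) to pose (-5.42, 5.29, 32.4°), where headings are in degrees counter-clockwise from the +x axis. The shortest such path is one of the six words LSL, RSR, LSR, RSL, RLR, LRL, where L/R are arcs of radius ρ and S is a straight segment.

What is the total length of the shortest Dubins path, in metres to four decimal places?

16.2656 m

Let ψ = atan2(Δy, Δx) = atan2(7.50, -1.85) = 103.8564° be the start→goal bearing.
Normalize: d = |goal − start| / ρ = 7.724798/2.18 = 3.543485, α = (θ_start − ψ) mod 360° = 253.2436° = 4.419935 rad, β = (θ_goal − ψ) mod 360° = 288.5436° = 5.036037 rad.
Common terms: sin α = -0.957539, cos α = -0.288302, sin β = -0.948082, cos β = 0.318027, cos(α−β) = 0.816138, d² = 12.556287. Work in radians in the unit-radius frame; every candidate has L = ρ·(t + p + q).
LSL: p² = 2 + d² − 2cos(α−β) + 2d(sin α − sin β) = 12.856985; p = √p² = 3.585664; φ = atan2(cos β − cos α, d + sin α − sin β) = 0.169915 rad; t = (φ − α) mod 2π = 2.033164 rad, q = (β − φ) mod 2π = 4.866122 rad → L = 2.18·(2.033164 + 3.585664 + 4.866122) = 2.18·10.484950 = 22.857192 m
RSR: p² = 2 + d² − 2cos(α−β) + 2d(sin β − sin α) = 12.991039; p = √p² = 3.604308; φ = atan2(cos α − cos β, d − sin α + sin β) = -0.169027 rad; t = (α − φ) mod 2π = 4.588963 rad, q = (φ − β) mod 2π = 1.078121 rad → L = 2.18·(4.588963 + 3.604308 + 1.078121) = 2.18·9.271392 = 20.211636 m
LSR: p² = d² − 2 + 2cos(α−β) + 2d(sin α + sin β) = -1.316518 < 0 → infeasible
RSL: p² = d² − 2 + 2cos(α−β) − 2d(sin α + sin β) = 25.693643; p = √p² = 5.068890; φ = atan2(cos α + cos β, d − sin α − sin β) − atan2(2, p) = -0.370356 rad; t = (α − φ) mod 2π = 4.790292 rad, q = (β − φ) mod 2π = 5.406393 rad → L = 2.18·(4.790292 + 5.068890 + 5.406393) = 2.18·15.265574 = 33.278952 m
RLR: c = (6 − d² + 2cos(α−β) + 2d(sin α − sin β))/8 = -0.623880; p = 2π − arccos c = 4.038692 rad; φ = atan2(cos α − cos β, d − sin α + sin β) = -0.169027 rad; t = (α − φ + p/2) mod 2π = 0.325123 rad, q = (α − β − t + p) mod 2π = 3.097467 rad → L = 2.18·(0.325123 + 4.038692 + 3.097467) = 2.18·7.461282 = 16.265594 m
LRL: c = (6 − d² + 2cos(α−β) − 2d(sin α − sin β))/8 = -0.607123; p = 2π − arccos c = 4.059954 rad; φ = atan2(cos β − cos α, d + sin α − sin β) = 0.169915 rad; t = (φ − α + p/2) mod 2π = 4.063141 rad, q = (β − α − t + p) mod 2π = 0.612914 rad → L = 2.18·(4.063141 + 4.059954 + 0.612914) = 2.18·8.736009 = 19.044500 m
Shortest: RLR with L = 16.265594 m ≈ 16.2656 m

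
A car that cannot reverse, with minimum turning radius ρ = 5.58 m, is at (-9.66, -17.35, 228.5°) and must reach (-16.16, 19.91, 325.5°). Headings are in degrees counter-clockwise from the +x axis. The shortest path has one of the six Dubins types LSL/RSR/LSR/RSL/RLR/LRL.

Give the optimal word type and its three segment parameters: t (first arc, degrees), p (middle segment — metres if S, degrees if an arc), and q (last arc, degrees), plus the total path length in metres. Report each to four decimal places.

RSR: t = 127.7836°, p = 29.4781 m, q = 135.2164°, L = 55.0915 m

Let ψ = atan2(Δy, Δx) = atan2(37.26, -6.50) = 99.8957° be the start→goal bearing.
Normalize: d = |goal − start| / ρ = 37.822713/5.58 = 6.778264, α = (θ_start − ψ) mod 360° = 128.6043° = 2.244569 rad, β = (θ_goal − ψ) mod 360° = 225.6043° = 3.937539 rad.
Common terms: sin α = 0.781473, cos α = -0.623939, sin β = -0.714526, cos β = -0.699609, cos(α−β) = -0.121869, d² = 45.944862. Work in radians in the unit-radius frame; every candidate has L = ρ·(t + p + q).
LSL: p² = 2 + d² − 2cos(α−β) + 2d(sin α − sin β) = 68.469151; p = √p² = 8.274609; φ = atan2(cos β − cos α, d + sin α − sin β) = -0.009145 rad; t = (φ − α) mod 2π = 4.029471 rad, q = (β − φ) mod 2π = 3.946684 rad → L = 5.58·(4.029471 + 8.274609 + 3.946684) = 5.58·16.250764 = 90.679260 m
RSR: p² = 2 + d² − 2cos(α−β) + 2d(sin β − sin α) = 27.908050; p = √p² = 5.282807; φ = atan2(cos α − cos β, d − sin α + sin β) = 0.014324 rad; t = (α − φ) mod 2π = 2.230245 rad, q = (φ − β) mod 2π = 2.359971 rad → L = 5.58·(2.230245 + 5.282807 + 2.359971) = 5.58·9.873023 = 55.091468 m
LSR: p² = d² − 2 + 2cos(α−β) + 2d(sin α + sin β) = 44.608698; p = √p² = 6.678974; φ = atan2(−cos α − cos β, d + sin α + sin β) − atan2(−2, p) = 0.481946 rad; t = (φ − α) mod 2π = 4.520563 rad, q = (φ − β) mod 2π = 2.827593 rad → L = 5.58·(4.520563 + 6.678974 + 2.827593) = 5.58·14.027130 = 78.271386 m
RSL: p² = d² − 2 + 2cos(α−β) − 2d(sin α + sin β) = 42.793548; p = √p² = 6.541678; φ = atan2(cos α + cos β, d − sin α − sin β) − atan2(2, p) = -0.491420 rad; t = (α − φ) mod 2π = 2.735989 rad, q = (β − φ) mod 2π = 4.428959 rad → L = 5.58·(2.735989 + 6.541678 + 4.428959) = 5.58·13.706625 = 76.482970 m
RLR: c = (6 − d² + 2cos(α−β) + 2d(sin α − sin β))/8 = -2.488506, |c| > 1 → infeasible
LRL: c = (6 − d² + 2cos(α−β) − 2d(sin α − sin β))/8 = -7.558644, |c| > 1 → infeasible
Shortest: RSR with L = 55.091468 m ≈ 55.0915 m
Convert RSR to answer units (arcs ×180/π): t = 2.230245·180/π = 127.7836°, p = ρ·p = 5.58·5.282807 = 29.4781 m, q = 2.359971·180/π = 135.2164°, L = 55.0915 m.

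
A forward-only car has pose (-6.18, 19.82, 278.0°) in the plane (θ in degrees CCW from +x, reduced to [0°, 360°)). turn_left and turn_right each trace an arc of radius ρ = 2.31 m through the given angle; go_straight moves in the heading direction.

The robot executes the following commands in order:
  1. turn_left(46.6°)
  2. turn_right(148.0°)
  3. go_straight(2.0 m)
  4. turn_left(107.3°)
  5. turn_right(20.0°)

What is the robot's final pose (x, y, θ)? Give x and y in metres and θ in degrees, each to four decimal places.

(-11.0270, 10.5270, 263.9000°)

set_pose: (x, y, θ) = (-6.1800, 19.8200, 278.0000°), ρ = 2.31
turn_left(46.6°): centre at ρ to the left, rotate +46.6° → (-5.2306, 18.2585, 324.6000°)
turn_right(148.0°): centre at ρ to the right, rotate −148.0° → (-6.7058, 14.0697, 176.6000°)
go_straight(2.0): x += 2.0·cos θ, y += 2.0·sin θ → (-8.7022, 14.1883, 176.6000°)
turn_left(107.3°): centre at ρ to the left, rotate +107.3° → (-11.0816, 11.3274, 283.9000°)
turn_right(20.0°): centre at ρ to the right, rotate −20.0° → (-11.0270, 10.5270, 263.9000°)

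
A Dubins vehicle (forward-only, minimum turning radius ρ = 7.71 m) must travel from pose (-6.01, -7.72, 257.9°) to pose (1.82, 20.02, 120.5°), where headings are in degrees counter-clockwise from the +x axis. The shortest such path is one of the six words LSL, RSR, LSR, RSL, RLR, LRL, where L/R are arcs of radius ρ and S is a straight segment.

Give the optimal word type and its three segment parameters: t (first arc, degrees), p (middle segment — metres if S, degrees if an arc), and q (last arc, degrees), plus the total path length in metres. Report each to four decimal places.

LSL: t = 206.1174°, p = 26.2239 m, q = 16.4826°, L = 56.1781 m

Let ψ = atan2(Δy, Δx) = atan2(27.74, 7.83) = 74.2375° be the start→goal bearing.
Normalize: d = |goal − start| / ρ = 28.823888/7.71 = 3.738507, α = (θ_start − ψ) mod 360° = 183.6625° = 3.205515 rad, β = (θ_goal − ψ) mod 360° = 46.2625° = 0.807432 rad.
Common terms: sin α = -0.063878, cos α = -0.997958, sin β = 0.722514, cos β = 0.691356, cos(α−β) = -0.736097, d² = 13.976433. Work in radians in the unit-radius frame; every candidate has L = ρ·(t + p + q).
LSL: p² = 2 + d² − 2cos(α−β) + 2d(sin α − sin β) = 11.568759; p = √p² = 3.401288; φ = atan2(cos β − cos α, d + sin α − sin β) = 0.519757 rad; t = (φ − α) mod 2π = 3.597427 rad, q = (β − φ) mod 2π = 0.287676 rad → L = 7.71·(3.597427 + 3.401288 + 0.287676) = 7.71·7.286391 = 56.178072 m
RSR: p² = 2 + d² − 2cos(α−β) + 2d(sin β − sin α) = 23.328496; p = √p² = 4.829958; φ = atan2(cos α − cos β, d − sin α + sin β) = -0.357312 rad; t = (α − φ) mod 2π = 3.562827 rad, q = (φ − β) mod 2π = 5.118441 rad → L = 7.71·(3.562827 + 4.829958 + 5.118441) = 7.71·13.511226 = 104.171552 m
LSR: p² = d² − 2 + 2cos(α−β) + 2d(sin α + sin β) = 15.428869; p = √p² = 3.927960; φ = atan2(−cos α − cos β, d + sin α + sin β) − atan2(−2, p) = 0.540572 rad; t = (φ − α) mod 2π = 3.618242 rad, q = (φ − β) mod 2π = 6.016325 rad → L = 7.71·(3.618242 + 3.927960 + 6.016325) = 7.71·13.562527 = 104.567083 m
RSL: p² = d² − 2 + 2cos(α−β) − 2d(sin α + sin β) = 5.579610; p = √p² = 2.362120; φ = atan2(cos α + cos β, d − sin α − sin β) − atan2(2, p) = -0.801797 rad; t = (α − φ) mod 2π = 4.007311 rad, q = (β − φ) mod 2π = 1.609229 rad → L = 7.71·(4.007311 + 2.362120 + 1.609229) = 7.71·7.978660 = 61.515468 m
RLR: c = (6 − d² + 2cos(α−β) + 2d(sin α − sin β))/8 = -1.916062, |c| > 1 → infeasible
LRL: c = (6 − d² + 2cos(α−β) − 2d(sin α − sin β))/8 = -0.446095; p = 2π − arccos c = 4.249992 rad; φ = atan2(cos β − cos α, d + sin α − sin β) = 0.519757 rad; t = (φ − α + p/2) mod 2π = 5.722423 rad, q = (β − α − t + p) mod 2π = 2.412672 rad → L = 7.71·(5.722423 + 4.249992 + 2.412672) = 7.71·12.385087 = 95.489017 m
Shortest: LSL with L = 56.178072 m ≈ 56.1781 m
Convert LSL to answer units (arcs ×180/π): t = 3.597427·180/π = 206.1174°, p = ρ·p = 7.71·3.401288 = 26.2239 m, q = 0.287676·180/π = 16.4826°, L = 56.1781 m.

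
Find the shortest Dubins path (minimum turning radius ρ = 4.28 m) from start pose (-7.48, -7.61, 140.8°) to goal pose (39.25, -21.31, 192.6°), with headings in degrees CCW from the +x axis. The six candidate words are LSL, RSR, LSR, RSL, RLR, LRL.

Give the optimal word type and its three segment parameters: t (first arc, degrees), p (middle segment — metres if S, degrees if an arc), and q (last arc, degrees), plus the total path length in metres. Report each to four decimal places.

RSR: t = 157.3924°, p = 44.9635 m, q = 150.8076°, L = 67.9861 m

Let ψ = atan2(Δy, Δx) = atan2(-13.70, 46.73) = -16.3397° be the start→goal bearing.
Normalize: d = |goal − start| / ρ = 48.696847/4.28 = 11.377768, α = (θ_start − ψ) mod 360° = 157.1397° = 2.742606 rad, β = (θ_goal − ψ) mod 360° = 208.9397° = 3.646686 rad.
Common terms: sin α = 0.388485, cos α = -0.921455, sin β = -0.483890, cos β = -0.875129, cos(α−β) = 0.618408, d² = 129.453604. Work in radians in the unit-radius frame; every candidate has L = ρ·(t + p + q).
LSL: p² = 2 + d² − 2cos(α−β) + 2d(sin α − sin β) = 150.068134; p = √p² = 12.250230; φ = atan2(cos β − cos α, d + sin α − sin β) = 0.003782 rad; t = (φ − α) mod 2π = 3.544361 rad, q = (β − φ) mod 2π = 3.642905 rad → L = 4.28·(3.544361 + 12.250230 + 3.642905) = 4.28·19.437496 = 83.192482 m
RSR: p² = 2 + d² − 2cos(α−β) + 2d(sin β − sin α) = 110.365440; p = √p² = 10.505496; φ = atan2(cos α − cos β, d − sin α + sin β) = -0.004410 rad; t = (α − φ) mod 2π = 2.747016 rad, q = (φ − β) mod 2π = 2.632089 rad → L = 4.28·(2.747016 + 10.505496 + 2.632089) = 4.28·15.884600 = 67.986090 m
LSR: p² = d² − 2 + 2cos(α−β) + 2d(sin α + sin β) = 126.519438; p = √p² = 11.248086; φ = atan2(−cos α − cos β, d + sin α + sin β) − atan2(−2, p) = 0.333881 rad; t = (φ − α) mod 2π = 3.874461 rad, q = (φ − β) mod 2π = 2.970380 rad → L = 4.28·(3.874461 + 11.248086 + 2.970380) = 4.28·18.092927 = 77.437728 m
RSL: p² = d² − 2 + 2cos(α−β) − 2d(sin α + sin β) = 130.861404; p = √p² = 11.439467; φ = atan2(cos α + cos β, d − sin α − sin β) − atan2(2, p) = -0.328413 rad; t = (α − φ) mod 2π = 3.071018 rad, q = (β − φ) mod 2π = 3.975099 rad → L = 4.28·(3.071018 + 11.439467 + 3.975099) = 4.28·18.485584 = 79.118301 m
RLR: c = (6 − d² + 2cos(α−β) + 2d(sin α − sin β))/8 = -12.795680, |c| > 1 → infeasible
LRL: c = (6 − d² + 2cos(α−β) − 2d(sin α − sin β))/8 = -17.758517, |c| > 1 → infeasible
Shortest: RSR with L = 67.986090 m ≈ 67.9861 m
Convert RSR to answer units (arcs ×180/π): t = 2.747016·180/π = 157.3924°, p = ρ·p = 4.28·10.505496 = 44.9635 m, q = 2.632089·180/π = 150.8076°, L = 67.9861 m.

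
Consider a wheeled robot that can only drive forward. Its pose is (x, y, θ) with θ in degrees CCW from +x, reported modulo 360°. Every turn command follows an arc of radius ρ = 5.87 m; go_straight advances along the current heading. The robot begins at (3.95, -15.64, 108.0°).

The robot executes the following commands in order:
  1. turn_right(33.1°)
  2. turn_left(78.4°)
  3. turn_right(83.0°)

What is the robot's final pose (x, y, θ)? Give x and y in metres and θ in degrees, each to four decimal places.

(-2.0534, 1.6992, 70.3000°)

set_pose: (x, y, θ) = (3.9500, -15.6400, 108.0000°), ρ = 5.87
turn_right(33.1°): centre at ρ to the right, rotate −33.1° → (3.8654, -12.2969, 74.9000°)
turn_left(78.4°): centre at ρ to the left, rotate +78.4° → (0.8356, -5.5237, 153.3000°)
turn_right(83.0°): centre at ρ to the right, rotate −83.0° → (-2.0534, 1.6992, 70.3000°)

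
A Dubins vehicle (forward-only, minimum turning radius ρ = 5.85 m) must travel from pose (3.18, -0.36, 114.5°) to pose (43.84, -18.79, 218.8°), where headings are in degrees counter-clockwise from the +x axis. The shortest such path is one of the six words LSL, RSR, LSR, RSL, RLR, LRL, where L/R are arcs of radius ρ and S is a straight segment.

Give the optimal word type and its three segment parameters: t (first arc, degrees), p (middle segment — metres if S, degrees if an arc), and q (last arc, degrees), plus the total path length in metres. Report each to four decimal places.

RSR: t = 141.7288°, p = 35.6180 m, q = 113.9712°, L = 61.7255 m

Let ψ = atan2(Δy, Δx) = atan2(-18.43, 40.66) = -24.3834° be the start→goal bearing.
Normalize: d = |goal − start| / ρ = 44.641914/5.85 = 7.631096, α = (θ_start − ψ) mod 360° = 138.8834° = 2.423973 rad, β = (θ_goal − ψ) mod 360° = 243.1834° = 4.244351 rad.
Common terms: sin α = 0.657593, cos α = -0.753373, sin β = -0.892455, cos β = -0.451136, cos(α−β) = -0.246999, d² = 58.233633. Work in radians in the unit-radius frame; every candidate has L = ρ·(t + p + q).
LSL: p² = 2 + d² − 2cos(α−β) + 2d(sin α − sin β) = 84.384772; p = √p² = 9.186118; φ = atan2(cos β − cos α, d + sin α − sin β) = 0.032907 rad; t = (φ − α) mod 2π = 3.892120 rad, q = (β − φ) mod 2π = 4.211444 rad → L = 5.85·(3.892120 + 9.186118 + 4.211444) = 5.85·17.289682 = 101.144641 m
RSR: p² = 2 + d² − 2cos(α−β) + 2d(sin β − sin α) = 37.070490; p = √p² = 6.088554; φ = atan2(cos α − cos β, d − sin α + sin β) = -0.049661 rad; t = (α − φ) mod 2π = 2.473633 rad, q = (φ − β) mod 2π = 1.989174 rad → L = 5.85·(2.473633 + 6.088554 + 1.989174) = 5.85·10.551361 = 61.725461 m
LSR: p² = d² − 2 + 2cos(α−β) + 2d(sin α + sin β) = 52.155129; p = √p² = 7.221851; φ = atan2(−cos α − cos β, d + sin α + sin β) − atan2(−2, p) = 0.431604 rad; t = (φ − α) mod 2π = 4.290816 rad, q = (φ − β) mod 2π = 2.470438 rad → L = 5.85·(4.290816 + 7.221851 + 2.470438) = 5.85·13.983105 = 81.801161 m
RSL: p² = d² − 2 + 2cos(α−β) − 2d(sin α + sin β) = 59.324141; p = √p² = 7.702217; φ = atan2(cos α + cos β, d − sin α − sin β) − atan2(2, p) = -0.406004 rad; t = (α − φ) mod 2π = 2.829977 rad, q = (β − φ) mod 2π = 4.650355 rad → L = 5.85·(2.829977 + 7.702217 + 4.650355) = 5.85·15.182548 = 88.817906 m
RLR: c = (6 − d² + 2cos(α−β) + 2d(sin α − sin β))/8 = -3.633811, |c| > 1 → infeasible
LRL: c = (6 − d² + 2cos(α−β) − 2d(sin α − sin β))/8 = -9.548097, |c| > 1 → infeasible
Shortest: RSR with L = 61.725461 m ≈ 61.7255 m
Convert RSR to answer units (arcs ×180/π): t = 2.473633·180/π = 141.7288°, p = ρ·p = 5.85·6.088554 = 35.6180 m, q = 1.989174·180/π = 113.9712°, L = 61.7255 m.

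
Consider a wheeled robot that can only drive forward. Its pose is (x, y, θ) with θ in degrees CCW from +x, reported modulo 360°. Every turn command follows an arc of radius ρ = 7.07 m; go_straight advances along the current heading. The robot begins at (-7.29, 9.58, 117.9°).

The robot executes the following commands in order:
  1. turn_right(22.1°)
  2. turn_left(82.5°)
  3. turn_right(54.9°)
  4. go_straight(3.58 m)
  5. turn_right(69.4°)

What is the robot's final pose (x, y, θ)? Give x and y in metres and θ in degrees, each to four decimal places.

(-22.3804, 32.7375, 54.0000°)

set_pose: (x, y, θ) = (-7.2900, 9.5800, 117.9000°), ρ = 7.07
turn_right(22.1°): centre at ρ to the right, rotate −22.1° → (-8.0756, 12.1738, 95.8000°)
turn_left(82.5°): centre at ρ to the left, rotate +82.5° → (-14.8996, 18.5262, 178.3000°)
turn_right(54.9°): centre at ρ to the right, rotate −54.9° → (-20.5923, 21.7012, 123.4000°)
go_straight(3.58): x += 3.58·cos θ, y += 3.58·sin θ → (-22.5630, 24.6900, 123.4000°)
turn_right(69.4°): centre at ρ to the right, rotate −69.4° → (-22.3804, 32.7375, 54.0000°)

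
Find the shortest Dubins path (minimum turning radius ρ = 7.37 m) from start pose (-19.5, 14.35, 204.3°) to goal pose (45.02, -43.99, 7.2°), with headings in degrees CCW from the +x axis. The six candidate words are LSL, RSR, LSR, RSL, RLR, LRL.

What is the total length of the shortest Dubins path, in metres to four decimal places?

95.9966 m

Let ψ = atan2(Δy, Δx) = atan2(-58.34, 64.52) = -42.1204° be the start→goal bearing.
Normalize: d = |goal − start| / ρ = 86.984976/7.37 = 11.802575, α = (θ_start − ψ) mod 360° = 246.4204° = 4.300847 rad, β = (θ_goal − ψ) mod 360° = 49.3204° = 0.860803 rad.
Common terms: sin α = -0.916505, cos α = -0.400023, sin β = 0.758366, cos β = 0.651829, cos(α−β) = -0.955793, d² = 139.300770. Work in radians in the unit-radius frame; every candidate has L = ρ·(t + p + q).
LSL: p² = 2 + d² − 2cos(α−β) + 2d(sin α − sin β) = 103.676767; p = √p² = 10.182179; φ = atan2(cos β − cos α, d + sin α − sin β) = 0.103488 rad; t = (φ − α) mod 2π = 2.085826 rad, q = (β − φ) mod 2π = 0.757315 rad → L = 7.37·(2.085826 + 10.182179 + 0.757315) = 7.37·13.025320 = 95.996610 m
RSR: p² = 2 + d² − 2cos(α−β) + 2d(sin β − sin α) = 182.747945; p = √p² = 13.518430; φ = atan2(cos α − cos β, d − sin α + sin β) = -0.077887 rad; t = (α − φ) mod 2π = 4.378734 rad, q = (φ − β) mod 2π = 5.344495 rad → L = 7.37·(4.378734 + 13.518430 + 5.344495) = 7.37·23.241659 = 171.291028 m
LSR: p² = d² − 2 + 2cos(α−β) + 2d(sin α + sin β) = 131.656294; p = √p² = 11.474158; φ = atan2(−cos α − cos β, d + sin α + sin β) − atan2(−2, p) = 0.150950 rad; t = (φ − α) mod 2π = 2.133288 rad, q = (φ − β) mod 2π = 5.573332 rad → L = 7.37·(2.133288 + 11.474158 + 5.573332) = 7.37·19.180778 = 141.362332 m
RSL: p² = d² − 2 + 2cos(α−β) − 2d(sin α + sin β) = 139.122075; p = √p² = 11.795002; φ = atan2(cos α + cos β, d − sin α − sin β) − atan2(2, p) = -0.146916 rad; t = (α − φ) mod 2π = 4.447763 rad, q = (β − φ) mod 2π = 1.007719 rad → L = 7.37·(4.447763 + 11.795002 + 1.007719) = 7.37·17.250484 = 127.136070 m
RLR: c = (6 − d² + 2cos(α−β) + 2d(sin α − sin β))/8 = -21.843493, |c| > 1 → infeasible
LRL: c = (6 − d² + 2cos(α−β) − 2d(sin α − sin β))/8 = -11.959596, |c| > 1 → infeasible
Shortest: LSL with L = 95.996610 m ≈ 95.9966 m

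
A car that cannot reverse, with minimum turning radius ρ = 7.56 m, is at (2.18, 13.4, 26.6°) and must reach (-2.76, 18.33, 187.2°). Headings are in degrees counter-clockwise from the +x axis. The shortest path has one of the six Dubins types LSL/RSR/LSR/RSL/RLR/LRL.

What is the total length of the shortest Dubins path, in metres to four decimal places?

Let ψ = atan2(Δy, Δx) = atan2(4.93, -4.94) = 135.0581° be the start→goal bearing.
Normalize: d = |goal − start| / ρ = 6.979148/7.56 = 0.923168, α = (θ_start − ψ) mod 360° = 251.5419° = 4.390235 rad, β = (θ_goal − ψ) mod 360° = 52.1419° = 0.910049 rad.
Common terms: sin α = -0.948556, cos α = -0.316610, sin β = 0.789534, cos β = 0.613707, cos(α−β) = -0.943223, d² = 0.852239. Work in radians in the unit-radius frame; every candidate has L = ρ·(t + p + q).
LSL: p² = 2 + d² − 2cos(α−β) + 2d(sin α − sin β) = 1.529588; p = √p² = 1.236765; φ = atan2(cos β − cos α, d + sin α − sin β) = 2.290170 rad; t = (φ − α) mod 2π = 4.183120 rad, q = (β − φ) mod 2π = 4.903064 rad → L = 7.56·(4.183120 + 1.236765 + 4.903064) = 7.56·10.322949 = 78.041496 m
RSR: p² = 2 + d² − 2cos(α−β) + 2d(sin β − sin α) = 7.947780; p = √p² = 2.819181; φ = atan2(cos α − cos β, d − sin α + sin β) = -0.336299 rad; t = (α − φ) mod 2π = 4.726534 rad, q = (φ − β) mod 2π = 5.036838 rad → L = 7.56·(4.726534 + 2.819181 + 5.036838) = 7.56·12.582552 = 95.124097 m
LSR: p² = d² − 2 + 2cos(α−β) + 2d(sin α + sin β) = -3.327815 < 0 → infeasible
RSL: p² = d² − 2 + 2cos(α−β) − 2d(sin α + sin β) = -2.740599 < 0 → infeasible
RLR: c = (6 − d² + 2cos(α−β) + 2d(sin α − sin β))/8 = 0.006528; p = 2π − arccos c = 4.718917 rad; φ = atan2(cos α − cos β, d − sin α + sin β) = -0.336299 rad; t = (α − φ + p/2) mod 2π = 0.802807 rad, q = (α − β − t + p) mod 2π = 1.113111 rad → L = 7.56·(0.802807 + 4.718917 + 1.113111) = 7.56·6.634834 = 50.159348 m
LRL: c = (6 − d² + 2cos(α−β) − 2d(sin α − sin β))/8 = 0.808801; p = 2π − arccos c = 5.654500 rad; φ = atan2(cos β − cos α, d + sin α − sin β) = 2.290170 rad; t = (φ − α + p/2) mod 2π = 0.727185 rad, q = (β − α − t + p) mod 2π = 1.447129 rad → L = 7.56·(0.727185 + 5.654500 + 1.447129) = 7.56·7.828814 = 59.185833 m
Shortest: RLR with L = 50.159348 m ≈ 50.1593 m

50.1593 m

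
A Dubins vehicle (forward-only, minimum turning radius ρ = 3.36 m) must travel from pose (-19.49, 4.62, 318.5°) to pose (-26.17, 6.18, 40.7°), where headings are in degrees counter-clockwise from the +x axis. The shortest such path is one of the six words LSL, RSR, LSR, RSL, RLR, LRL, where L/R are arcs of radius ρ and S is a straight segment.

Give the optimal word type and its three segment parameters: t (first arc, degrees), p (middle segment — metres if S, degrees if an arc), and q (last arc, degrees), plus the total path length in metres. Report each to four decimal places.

Let ψ = atan2(Δy, Δx) = atan2(1.56, -6.68) = 166.8551° be the start→goal bearing.
Normalize: d = |goal − start| / ρ = 6.859738/3.36 = 2.041589, α = (θ_start − ψ) mod 360° = 151.6449° = 2.646702 rad, β = (θ_goal − ψ) mod 360° = 233.8449° = 4.081363 rad.
Common terms: sin α = 0.474935, cos α = -0.880021, sin β = -0.807423, cos β = -0.589974, cos(α−β) = 0.135716, d² = 4.168084. Work in radians in the unit-radius frame; every candidate has L = ρ·(t + p + q).
LSL: p² = 2 + d² − 2cos(α−β) + 2d(sin α − sin β) = 11.132747; p = √p² = 3.336577; φ = atan2(cos β − cos α, d + sin α − sin β) = 0.087039 rad; t = (φ − α) mod 2π = 3.723522 rad, q = (β − φ) mod 2π = 3.994323 rad → L = 3.36·(3.723522 + 3.336577 + 3.994323) = 3.36·11.054423 = 37.142861 m
RSR: p² = 2 + d² − 2cos(α−β) + 2d(sin β − sin α) = 0.660559; p = √p² = 0.812748; φ = atan2(cos α − cos β, d − sin α + sin β) = -0.364918 rad; t = (α − φ) mod 2π = 3.011620 rad, q = (φ − β) mod 2π = 1.836905 rad → L = 3.36·(3.011620 + 0.812748 + 1.836905) = 3.36·5.661272 = 19.021875 m
LSR: p² = d² − 2 + 2cos(α−β) + 2d(sin α + sin β) = 1.081910; p = √p² = 1.040149; φ = atan2(−cos α − cos β, d + sin α + sin β) − atan2(−2, p) = 1.801546 rad; t = (φ − α) mod 2π = 5.438029 rad, q = (φ − β) mod 2π = 4.003368 rad → L = 3.36·(5.438029 + 1.040149 + 4.003368) = 3.36·10.481546 = 35.217994 m
RSL: p² = d² − 2 + 2cos(α−β) − 2d(sin α + sin β) = 3.797120; p = √p² = 1.948620; φ = atan2(cos α + cos β, d − sin α − sin β) − atan2(2, p) = -1.352817 rad; t = (α − φ) mod 2π = 3.999519 rad, q = (β − φ) mod 2π = 5.434180 rad → L = 3.36·(3.999519 + 1.948620 + 5.434180) = 3.36·11.382319 = 38.244592 m
RLR: c = (6 − d² + 2cos(α−β) + 2d(sin α − sin β))/8 = 0.917430; p = 2π − arccos c = 5.873962 rad; φ = atan2(cos α − cos β, d − sin α + sin β) = -0.364918 rad; t = (α − φ + p/2) mod 2π = 5.948601 rad, q = (α − β − t + p) mod 2π = 4.773886 rad → L = 3.36·(5.948601 + 5.873962 + 4.773886) = 3.36·16.596449 = 55.764068 m
LRL: c = (6 − d² + 2cos(α−β) − 2d(sin α − sin β))/8 = -0.391593; p = 2π − arccos c = 4.310026 rad; φ = atan2(cos β − cos α, d + sin α − sin β) = 0.087039 rad; t = (φ − α + p/2) mod 2π = 5.878536 rad, q = (β − α − t + p) mod 2π = 6.149337 rad → L = 3.36·(5.878536 + 4.310026 + 6.149337) = 3.36·16.337899 = 54.895340 m
Shortest: RSR with L = 19.021875 m ≈ 19.0219 m
Convert RSR to answer units (arcs ×180/π): t = 3.011620·180/π = 172.5531°, p = ρ·p = 3.36·0.812748 = 2.7308 m, q = 1.836905·180/π = 105.2469°, L = 19.0219 m.

RSR: t = 172.5531°, p = 2.7308 m, q = 105.2469°, L = 19.0219 m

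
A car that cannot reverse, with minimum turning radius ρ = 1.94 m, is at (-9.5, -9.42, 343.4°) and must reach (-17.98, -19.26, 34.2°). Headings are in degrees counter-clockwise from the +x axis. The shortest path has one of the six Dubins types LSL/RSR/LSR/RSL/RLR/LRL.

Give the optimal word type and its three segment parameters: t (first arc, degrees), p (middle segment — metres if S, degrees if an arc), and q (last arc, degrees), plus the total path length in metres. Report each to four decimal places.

RSL: t = 148.7018°, p = 10.3390 m, q = 199.5018°, L = 22.1290 m

Let ψ = atan2(Δy, Δx) = atan2(-9.84, -8.48) = -130.7544° be the start→goal bearing.
Normalize: d = |goal − start| / ρ = 12.989842/1.94 = 6.695795, α = (θ_start − ψ) mod 360° = 114.1544° = 1.992370 rad, β = (θ_goal − ψ) mod 360° = 164.9544° = 2.878997 rad.
Common terms: sin α = 0.912446, cos α = -0.409197, sin β = 0.259588, cos β = -0.965719, cos(α−β) = 0.632029, d² = 44.833670. Work in radians in the unit-radius frame; every candidate has L = ρ·(t + p + q).
LSL: p² = 2 + d² − 2cos(α−β) + 2d(sin α − sin β) = 54.312421; p = √p² = 7.369696; φ = atan2(cos β − cos α, d + sin α − sin β) = -0.075587 rad; t = (φ − α) mod 2π = 4.215228 rad, q = (β − φ) mod 2π = 2.954584 rad → L = 1.94·(4.215228 + 7.369696 + 2.954584) = 1.94·14.539509 = 28.206647 m
RSR: p² = 2 + d² − 2cos(α−β) + 2d(sin β − sin α) = 36.826801; p = √p² = 6.068509; φ = atan2(cos α − cos β, d − sin α + sin β) = 0.091836 rad; t = (α − φ) mod 2π = 1.900534 rad, q = (φ − β) mod 2π = 3.496024 rad → L = 1.94·(1.900534 + 6.068509 + 3.496024) = 1.94·11.465067 = 22.242230 m
LSR: p² = d² − 2 + 2cos(α−β) + 2d(sin α + sin β) = 59.793128; p = √p² = 7.732602; φ = atan2(−cos α − cos β, d + sin α + sin β) − atan2(−2, p) = 0.426103 rad; t = (φ − α) mod 2π = 4.716919 rad, q = (φ − β) mod 2π = 3.830291 rad → L = 1.94·(4.716919 + 7.732602 + 3.830291) = 1.94·16.279812 = 31.582835 m
RSL: p² = d² − 2 + 2cos(α−β) − 2d(sin α + sin β) = 28.402329; p = √p² = 5.329384; φ = atan2(cos α + cos β, d − sin α − sin β) − atan2(2, p) = -0.602966 rad; t = (α − φ) mod 2π = 2.595336 rad, q = (β − φ) mod 2π = 3.481964 rad → L = 1.94·(2.595336 + 5.329384 + 3.481964) = 1.94·11.406683 = 22.128966 m
RLR: c = (6 − d² + 2cos(α−β) + 2d(sin α − sin β))/8 = -3.603350, |c| > 1 → infeasible
LRL: c = (6 − d² + 2cos(α−β) − 2d(sin α − sin β))/8 = -5.789053, |c| > 1 → infeasible
Shortest: RSL with L = 22.128966 m ≈ 22.1290 m
Convert RSL to answer units (arcs ×180/π): t = 2.595336·180/π = 148.7018°, p = ρ·p = 1.94·5.329384 = 10.3390 m, q = 3.481964·180/π = 199.5018°, L = 22.1290 m.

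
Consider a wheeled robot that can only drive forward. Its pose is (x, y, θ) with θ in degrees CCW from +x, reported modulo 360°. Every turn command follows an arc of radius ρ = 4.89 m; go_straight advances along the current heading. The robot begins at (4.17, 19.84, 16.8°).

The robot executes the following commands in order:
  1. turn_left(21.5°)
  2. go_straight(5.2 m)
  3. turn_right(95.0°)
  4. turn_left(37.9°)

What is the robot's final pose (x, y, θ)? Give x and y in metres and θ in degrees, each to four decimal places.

(19.4972, 20.8094, 341.2000°)

set_pose: (x, y, θ) = (4.1700, 19.8400, 16.8000°), ρ = 4.89
turn_left(21.5°): centre at ρ to the left, rotate +21.5° → (5.7874, 20.6837, 38.3000°)
go_straight(5.2): x += 5.2·cos θ, y += 5.2·sin θ → (9.8682, 23.9066, 38.3000°)
turn_right(95.0°): centre at ρ to the right, rotate −95.0° → (16.9860, 22.7538, -56.7000° ≡ 303.3000°)
turn_left(37.9°): centre at ρ to the left, rotate +37.9° → (19.4972, 20.8094, 341.2000°)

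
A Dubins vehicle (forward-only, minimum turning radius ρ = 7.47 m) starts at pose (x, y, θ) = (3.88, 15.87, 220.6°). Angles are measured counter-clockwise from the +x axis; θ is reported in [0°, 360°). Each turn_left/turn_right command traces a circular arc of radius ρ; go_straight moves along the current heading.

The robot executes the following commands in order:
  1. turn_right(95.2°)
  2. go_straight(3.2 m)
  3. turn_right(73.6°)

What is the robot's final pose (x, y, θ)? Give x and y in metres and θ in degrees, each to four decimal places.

set_pose: (x, y, θ) = (3.8800, 15.8700, 220.6000°), ρ = 7.47
turn_right(95.2°): centre at ρ to the right, rotate −95.2° → (-7.0703, 17.2145, 125.4000°)
go_straight(3.2): x += 3.2·cos θ, y += 3.2·sin θ → (-8.9240, 19.8229, 125.4000°)
turn_right(73.6°): centre at ρ to the right, rotate −73.6° → (-8.7053, 28.7697, 51.8000°)

(-8.7053, 28.7697, 51.8000°)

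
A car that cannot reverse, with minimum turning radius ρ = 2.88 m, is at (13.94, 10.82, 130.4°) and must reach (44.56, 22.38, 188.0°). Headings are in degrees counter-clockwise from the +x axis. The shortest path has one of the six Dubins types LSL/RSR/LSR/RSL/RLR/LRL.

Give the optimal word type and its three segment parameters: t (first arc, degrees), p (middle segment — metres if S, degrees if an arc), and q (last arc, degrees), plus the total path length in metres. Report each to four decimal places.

Let ψ = atan2(Δy, Δx) = atan2(11.56, 30.62) = 20.6831° be the start→goal bearing.
Normalize: d = |goal − start| / ρ = 32.729467/2.88 = 11.364398, α = (θ_start − ψ) mod 360° = 109.7169° = 1.914922 rad, β = (θ_goal − ψ) mod 360° = 167.3169° = 2.920231 rad.
Common terms: sin α = 0.941371, cos α = -0.337373, sin β = 0.219558, cos β = -0.975599, cos(α−β) = 0.535827, d² = 129.149547. Work in radians in the unit-radius frame; every candidate has L = ρ·(t + p + q).
LSL: p² = 2 + d² − 2cos(α−β) + 2d(sin α − sin β) = 146.483831; p = √p² = 12.103050; φ = atan2(cos β − cos α, d + sin α − sin β) = -0.052757 rad; t = (φ − α) mod 2π = 4.315507 rad, q = (β − φ) mod 2π = 2.972988 rad → L = 2.88·(4.315507 + 12.103050 + 2.972988) = 2.88·19.391545 = 55.847651 m
RSR: p² = 2 + d² − 2cos(α−β) + 2d(sin β − sin α) = 113.671955; p = √p² = 10.661705; φ = atan2(cos α − cos β, d − sin α + sin β) = 0.059897 rad; t = (α − φ) mod 2π = 1.855024 rad, q = (φ − β) mod 2π = 3.422851 rad → L = 2.88·(1.855024 + 10.661705 + 3.422851) = 2.88·15.939581 = 45.905993 m
LSR: p² = d² − 2 + 2cos(α−β) + 2d(sin α + sin β) = 154.607719; p = √p² = 12.434135; φ = atan2(−cos α − cos β, d + sin α + sin β) − atan2(−2, p) = 0.263926 rad; t = (φ − α) mod 2π = 4.632189 rad, q = (φ − β) mod 2π = 3.626880 rad → L = 2.88·(4.632189 + 12.434135 + 3.626880) = 2.88·20.693204 = 59.596428 m
RSL: p² = d² − 2 + 2cos(α−β) − 2d(sin α + sin β) = 101.834681; p = √p² = 10.091317; φ = atan2(cos α + cos β, d − sin α − sin β) − atan2(2, p) = -0.323631 rad; t = (α − φ) mod 2π = 2.238552 rad, q = (β − φ) mod 2π = 3.243862 rad → L = 2.88·(2.238552 + 10.091317 + 3.243862) = 2.88·15.573731 = 44.852345 m
RLR: c = (6 − d² + 2cos(α−β) + 2d(sin α − sin β))/8 = -13.208994, |c| > 1 → infeasible
LRL: c = (6 − d² + 2cos(α−β) − 2d(sin α − sin β))/8 = -17.310479, |c| > 1 → infeasible
Shortest: RSL with L = 44.852345 m ≈ 44.8523 m
Convert RSL to answer units (arcs ×180/π): t = 2.238552·180/π = 128.2596°, p = ρ·p = 2.88·10.091317 = 29.0630 m, q = 3.243862·180/π = 185.8596°, L = 44.8523 m.

RSL: t = 128.2596°, p = 29.0630 m, q = 185.8596°, L = 44.8523 m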